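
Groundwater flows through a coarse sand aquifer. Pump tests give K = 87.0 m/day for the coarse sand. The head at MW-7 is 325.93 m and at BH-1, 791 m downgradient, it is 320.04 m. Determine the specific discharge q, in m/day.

Hydraulic gradient i = (325.93 − 320.04) / 791 = 5.89 / 791 = 0.007446.
Specific discharge q = K · i = 87.00 × 0.007446 = 0.6478 m/day.

0.648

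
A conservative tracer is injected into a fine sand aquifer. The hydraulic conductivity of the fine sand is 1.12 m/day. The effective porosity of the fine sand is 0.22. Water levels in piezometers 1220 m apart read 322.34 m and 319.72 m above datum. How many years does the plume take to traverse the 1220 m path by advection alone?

306

Hydraulic gradient i = (322.34 − 319.72) / 1220 = 2.62 / 1220 = 0.002148.
Darcy flux q = K · i = 1.120 × 0.002148 = 0.002405 m/day.
Seepage velocity v = q / n_e = 0.002405 / 0.22 = 0.01093 m/day.
Travel time t = L / v = 1220 / 0.01093 = 1.116e+05 days = 305.5 years.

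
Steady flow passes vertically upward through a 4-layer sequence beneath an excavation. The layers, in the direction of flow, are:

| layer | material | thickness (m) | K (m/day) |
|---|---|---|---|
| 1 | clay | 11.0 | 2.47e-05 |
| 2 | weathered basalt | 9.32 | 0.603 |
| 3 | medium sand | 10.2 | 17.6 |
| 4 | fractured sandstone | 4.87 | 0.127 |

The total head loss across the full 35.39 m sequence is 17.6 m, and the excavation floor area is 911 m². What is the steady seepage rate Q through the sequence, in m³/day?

0.0360

Flow is perpendicular to layering, so the layers act in series and the equivalent K is the thickness-weighted harmonic mean.
Total thickness L = 11.0 + 9.32 + 10.2 + 4.87 = 35.39 m.
Σ(b_i/K_i) = 11.0/2.47e-05 + 9.32/0.603 + 10.2/17.6 + 4.87/0.127 = 4.454e+05 d.
K_eq = L / Σ(b_i/K_i) = 35.39 / 4.454e+05 = 7.946e-05 m/day.
Q = K_eq · A · (Δh/L) = 7.946e-05 × 911 × (17.6/35.39) = 0.03600 m³/day.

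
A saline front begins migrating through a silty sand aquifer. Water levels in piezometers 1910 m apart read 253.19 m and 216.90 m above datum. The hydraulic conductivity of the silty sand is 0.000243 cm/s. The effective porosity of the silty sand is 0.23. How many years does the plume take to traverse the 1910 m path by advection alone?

302

Convert K: 0.000243 cm/s × 864 = 0.2100 m/day.
Hydraulic gradient i = (253.19 − 216.90) / 1910 = 36.29 / 1910 = 0.01900.
Darcy flux q = K · i = 0.2100 × 0.01900 = 0.003989 m/day.
Seepage velocity v = q / n_e = 0.003989 / 0.23 = 0.01734 m/day.
Travel time t = L / v = 1910 / 0.01734 = 1.101e+05 days = 301.5 years.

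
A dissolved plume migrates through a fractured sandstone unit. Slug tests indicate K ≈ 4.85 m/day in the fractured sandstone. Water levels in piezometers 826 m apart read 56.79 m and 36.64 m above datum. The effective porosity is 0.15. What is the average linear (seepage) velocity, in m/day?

0.789

Hydraulic gradient i = (56.79 − 36.64) / 826 = 20.15 / 826 = 0.02439.
Darcy flux q = K · i = 4.850 × 0.02439 = 0.1183 m/day.
Seepage velocity v = q / n_e = 0.1183 / 0.15 = 0.7888 m/day.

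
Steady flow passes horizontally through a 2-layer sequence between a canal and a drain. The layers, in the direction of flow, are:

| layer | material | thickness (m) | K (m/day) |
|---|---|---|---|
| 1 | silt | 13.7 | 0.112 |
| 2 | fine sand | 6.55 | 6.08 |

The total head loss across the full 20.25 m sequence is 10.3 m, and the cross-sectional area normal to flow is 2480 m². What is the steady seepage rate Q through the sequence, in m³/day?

207

Flow is perpendicular to layering, so the layers act in series and the equivalent K is the thickness-weighted harmonic mean.
Total thickness L = 13.7 + 6.55 = 20.25 m.
Σ(b_i/K_i) = 13.7/0.112 + 6.55/6.08 = 123.4 d.
K_eq = L / Σ(b_i/K_i) = 20.25 / 123.4 = 0.1641 m/day.
Q = K_eq · A · (Δh/L) = 0.1641 × 2480 × (10.3/20.25) = 207.0 m³/day.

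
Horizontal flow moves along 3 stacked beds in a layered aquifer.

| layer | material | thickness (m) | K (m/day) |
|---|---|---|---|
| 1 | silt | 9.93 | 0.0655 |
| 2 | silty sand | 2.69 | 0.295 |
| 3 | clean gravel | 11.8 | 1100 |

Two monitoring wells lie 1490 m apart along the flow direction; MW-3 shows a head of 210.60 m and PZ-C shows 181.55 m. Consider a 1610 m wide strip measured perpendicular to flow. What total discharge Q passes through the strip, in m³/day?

407000

Flow is parallel to layering, so each bed carries its own Darcy discharge and the transmissivities add.
Σ(K_i·b_i) = 0.0655×9.93 + 0.295×2.69 + 1100×11.8 = 12981 m²/day.
Hydraulic gradient i = (210.60 − 181.55) / 1490 = 29.05 / 1490 = 0.01950.
Q = Σ(K_i·b_i) · W · i = 12981 × 1610 × 0.01950 = 4.075e+05 m³/day.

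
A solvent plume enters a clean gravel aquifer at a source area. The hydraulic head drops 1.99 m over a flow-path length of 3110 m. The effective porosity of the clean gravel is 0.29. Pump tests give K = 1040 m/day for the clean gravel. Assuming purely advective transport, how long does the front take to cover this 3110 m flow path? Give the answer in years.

Hydraulic gradient i = Δh / L = 1.99 / 3110 = 0.0006399.
Darcy flux q = K · i = 1040 × 0.0006399 = 0.6655 m/day.
Seepage velocity v = q / n_e = 0.6655 / 0.29 = 2.295 m/day.
Travel time t = L / v = 3110 / 2.295 = 1355 days = 3.711 years.

3.71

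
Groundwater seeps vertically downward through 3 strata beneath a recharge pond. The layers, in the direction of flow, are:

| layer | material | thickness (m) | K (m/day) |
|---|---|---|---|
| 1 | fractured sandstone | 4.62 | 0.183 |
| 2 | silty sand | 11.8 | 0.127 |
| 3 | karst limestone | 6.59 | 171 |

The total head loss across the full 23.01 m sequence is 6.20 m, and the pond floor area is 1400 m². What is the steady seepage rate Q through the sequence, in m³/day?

Flow is perpendicular to layering, so the layers act in series and the equivalent K is the thickness-weighted harmonic mean.
Total thickness L = 4.62 + 11.8 + 6.59 = 23.01 m.
Σ(b_i/K_i) = 4.62/0.183 + 11.8/0.127 + 6.59/171 = 118.2 d.
K_eq = L / Σ(b_i/K_i) = 23.01 / 118.2 = 0.1947 m/day.
Q = K_eq · A · (Δh/L) = 0.1947 × 1400 × (6.20/23.01) = 73.44 m³/day.

73.4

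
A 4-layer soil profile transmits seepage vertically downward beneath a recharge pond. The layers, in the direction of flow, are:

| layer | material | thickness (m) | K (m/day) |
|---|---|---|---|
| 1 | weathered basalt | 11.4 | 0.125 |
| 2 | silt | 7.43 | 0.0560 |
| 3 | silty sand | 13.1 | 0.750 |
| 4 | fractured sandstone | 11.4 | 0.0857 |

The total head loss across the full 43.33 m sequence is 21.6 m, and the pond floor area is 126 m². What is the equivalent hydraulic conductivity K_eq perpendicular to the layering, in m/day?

Flow is perpendicular to layering, so the layers act in series and the equivalent K is the thickness-weighted harmonic mean.
Total thickness L = 11.4 + 7.43 + 13.1 + 11.4 = 43.33 m.
Σ(b_i/K_i) = 11.4/0.125 + 7.43/0.0560 + 13.1/0.750 + 11.4/0.0857 = 374.4 d.
K_eq = L / Σ(b_i/K_i) = 43.33 / 374.4 = 0.1157 m/day.

0.116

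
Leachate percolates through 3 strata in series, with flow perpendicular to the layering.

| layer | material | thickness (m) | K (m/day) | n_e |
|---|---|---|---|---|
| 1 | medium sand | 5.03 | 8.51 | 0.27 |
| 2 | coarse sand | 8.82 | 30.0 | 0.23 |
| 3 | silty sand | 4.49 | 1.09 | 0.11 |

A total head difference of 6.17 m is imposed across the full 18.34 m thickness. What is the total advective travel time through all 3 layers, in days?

3.15

With flow normal to the layers, continuity requires the same specific discharge q through every layer.
Σ(b_i/K_i) = 5.03/8.51 + 8.82/30.0 + 4.49/1.09 = 5.004 d.
q = Δh / Σ(b_i/K_i) = 6.17 / 5.004 = 1.233 m/day.
In each layer the seepage velocity is v_i = q/n_i, so the layer transit time is t_i = b_i·n_i / q:
  layer 1 (medium sand): t_1 = 5.03 × 0.27 / 1.233 = 1.102 d
  layer 2 (coarse sand): t_2 = 8.82 × 0.23 / 1.233 = 1.645 d
  layer 3 (silty sand): t_3 = 4.49 × 0.11 / 1.233 = 0.4006 d
Total t = Σ t_i = 3.147 days.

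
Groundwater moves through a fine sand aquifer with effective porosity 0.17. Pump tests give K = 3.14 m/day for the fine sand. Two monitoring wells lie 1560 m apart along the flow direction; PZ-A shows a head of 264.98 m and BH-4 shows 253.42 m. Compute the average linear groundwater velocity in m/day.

0.137

Hydraulic gradient i = (264.98 − 253.42) / 1560 = 11.56 / 1560 = 0.007410.
Darcy flux q = K · i = 3.140 × 0.007410 = 0.02327 m/day.
Seepage velocity v = q / n_e = 0.02327 / 0.17 = 0.1369 m/day.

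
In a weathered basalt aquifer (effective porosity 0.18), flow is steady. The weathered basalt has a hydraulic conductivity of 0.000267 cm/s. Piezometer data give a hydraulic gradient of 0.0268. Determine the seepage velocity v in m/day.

Convert K: 0.000267 cm/s × 864 = 0.2307 m/day.
Hydraulic gradient i = 0.0268.
Darcy flux q = K · i = 0.2307 × 0.02680 = 0.006182 m/day.
Seepage velocity v = q / n_e = 0.006182 / 0.18 = 0.03435 m/day.

0.0343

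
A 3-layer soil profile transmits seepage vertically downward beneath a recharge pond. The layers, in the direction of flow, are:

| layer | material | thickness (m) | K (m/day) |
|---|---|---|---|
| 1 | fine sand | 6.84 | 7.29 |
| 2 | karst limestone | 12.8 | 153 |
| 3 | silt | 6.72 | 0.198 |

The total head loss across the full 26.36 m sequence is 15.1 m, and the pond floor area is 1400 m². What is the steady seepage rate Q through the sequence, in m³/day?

Flow is perpendicular to layering, so the layers act in series and the equivalent K is the thickness-weighted harmonic mean.
Total thickness L = 6.84 + 12.8 + 6.72 = 26.36 m.
Σ(b_i/K_i) = 6.84/7.29 + 12.8/153 + 6.72/0.198 = 34.96 d.
K_eq = L / Σ(b_i/K_i) = 26.36 / 34.96 = 0.7540 m/day.
Q = K_eq · A · (Δh/L) = 0.7540 × 1400 × (15.1/26.36) = 604.7 m³/day.

605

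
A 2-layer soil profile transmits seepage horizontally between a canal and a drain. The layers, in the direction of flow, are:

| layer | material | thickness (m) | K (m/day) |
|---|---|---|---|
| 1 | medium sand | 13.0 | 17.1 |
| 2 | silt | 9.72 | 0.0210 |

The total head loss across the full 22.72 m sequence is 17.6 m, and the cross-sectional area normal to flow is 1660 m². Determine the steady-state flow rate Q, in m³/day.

63.0

Flow is perpendicular to layering, so the layers act in series and the equivalent K is the thickness-weighted harmonic mean.
Total thickness L = 13.0 + 9.72 = 22.72 m.
Σ(b_i/K_i) = 13.0/17.1 + 9.72/0.0210 = 463.6 d.
K_eq = L / Σ(b_i/K_i) = 22.72 / 463.6 = 0.04901 m/day.
Q = K_eq · A · (Δh/L) = 0.04901 × 1660 × (17.6/22.72) = 63.02 m³/day.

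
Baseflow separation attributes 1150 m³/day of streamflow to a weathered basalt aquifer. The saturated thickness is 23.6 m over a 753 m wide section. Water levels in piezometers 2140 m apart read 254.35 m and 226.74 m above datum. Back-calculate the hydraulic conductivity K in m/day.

5.02

Cross-sectional area A = 753 × 23.6 = 17771 m².
Hydraulic gradient i = (254.35 − 226.74) / 2140 = 27.61 / 2140 = 0.01290.
From Q = K·A·i, K = Q / (A·i) = 1150 / (17771 × 0.01290) = 5.016 m/day.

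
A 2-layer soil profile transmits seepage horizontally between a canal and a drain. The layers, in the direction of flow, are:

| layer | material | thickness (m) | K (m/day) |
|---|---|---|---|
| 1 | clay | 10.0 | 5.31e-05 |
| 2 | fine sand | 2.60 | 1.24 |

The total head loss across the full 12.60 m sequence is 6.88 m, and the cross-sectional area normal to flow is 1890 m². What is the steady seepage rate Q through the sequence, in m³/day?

Flow is perpendicular to layering, so the layers act in series and the equivalent K is the thickness-weighted harmonic mean.
Total thickness L = 10.0 + 2.60 = 12.60 m.
Σ(b_i/K_i) = 10.0/5.31e-05 + 2.60/1.24 = 1.883e+05 d.
K_eq = L / Σ(b_i/K_i) = 12.60 / 1.883e+05 = 6.691e-05 m/day.
Q = K_eq · A · (Δh/L) = 6.691e-05 × 1890 × (6.88/12.60) = 0.06905 m³/day.

0.0690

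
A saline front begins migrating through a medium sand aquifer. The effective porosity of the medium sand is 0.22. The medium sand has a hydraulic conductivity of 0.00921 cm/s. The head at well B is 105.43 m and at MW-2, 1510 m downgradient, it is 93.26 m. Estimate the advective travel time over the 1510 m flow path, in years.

Convert K: 0.00921 cm/s × 864 = 7.957 m/day.
Hydraulic gradient i = (105.43 − 93.26) / 1510 = 12.17 / 1510 = 0.008060.
Darcy flux q = K · i = 7.957 × 0.008060 = 0.06413 m/day.
Seepage velocity v = q / n_e = 0.06413 / 0.22 = 0.2915 m/day.
Travel time t = L / v = 1510 / 0.2915 = 5180 days = 14.18 years.

14.2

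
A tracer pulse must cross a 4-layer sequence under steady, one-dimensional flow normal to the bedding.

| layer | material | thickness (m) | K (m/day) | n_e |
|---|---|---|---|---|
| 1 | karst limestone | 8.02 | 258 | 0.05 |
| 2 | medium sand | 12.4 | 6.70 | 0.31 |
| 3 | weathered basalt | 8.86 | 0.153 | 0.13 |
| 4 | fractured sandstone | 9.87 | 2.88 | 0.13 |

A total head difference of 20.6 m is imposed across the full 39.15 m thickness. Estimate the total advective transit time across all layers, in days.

20.5

With flow normal to the layers, continuity requires the same specific discharge q through every layer.
Σ(b_i/K_i) = 8.02/258 + 12.4/6.70 + 8.86/0.153 + 9.87/2.88 = 63.22 d.
q = Δh / Σ(b_i/K_i) = 20.6 / 63.22 = 0.3259 m/day.
In each layer the seepage velocity is v_i = q/n_i, so the layer transit time is t_i = b_i·n_i / q:
  layer 1 (karst limestone): t_1 = 8.02 × 0.05 / 0.3259 = 1.231 d
  layer 2 (medium sand): t_2 = 12.4 × 0.31 / 0.3259 = 11.80 d
  layer 3 (weathered basalt): t_3 = 8.86 × 0.13 / 0.3259 = 3.535 d
  layer 4 (fractured sandstone): t_4 = 9.87 × 0.13 / 0.3259 = 3.938 d
Total t = Σ t_i = 20.50 days.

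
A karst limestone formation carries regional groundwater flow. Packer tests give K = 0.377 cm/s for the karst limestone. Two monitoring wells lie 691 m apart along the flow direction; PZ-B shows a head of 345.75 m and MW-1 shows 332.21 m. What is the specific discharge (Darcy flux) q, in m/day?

Convert K: 0.377 cm/s × 864 = 325.7 m/day.
Hydraulic gradient i = (345.75 − 332.21) / 691 = 13.54 / 691 = 0.01959.
Specific discharge q = K · i = 325.7 × 0.01959 = 6.383 m/day.

6.38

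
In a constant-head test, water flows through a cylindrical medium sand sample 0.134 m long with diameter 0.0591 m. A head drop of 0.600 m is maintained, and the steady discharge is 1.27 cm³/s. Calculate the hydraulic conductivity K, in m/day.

8.93

Cross-sectional area A = π·(d/2)² = π × (0.0591/2)² = 0.002743 m².
Convert discharge: 1.27 cm³/s = 1.270e-06 m³/s.
Darcy's law rearranged: K = Q·L / (A·Δh) = 1.270e-06 × 0.134 / (0.002743 × 0.600) = 0.0001034 m/s = 8.933 m/day.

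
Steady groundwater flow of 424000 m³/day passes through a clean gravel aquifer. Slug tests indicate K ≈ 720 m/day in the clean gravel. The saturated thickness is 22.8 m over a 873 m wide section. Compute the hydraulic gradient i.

Cross-sectional area A = 873 × 22.8 = 19904 m².
From Q = K·A·i, i = Q / (K·A) = 424000 / (720.0 × 19904) = 0.02959.

0.0296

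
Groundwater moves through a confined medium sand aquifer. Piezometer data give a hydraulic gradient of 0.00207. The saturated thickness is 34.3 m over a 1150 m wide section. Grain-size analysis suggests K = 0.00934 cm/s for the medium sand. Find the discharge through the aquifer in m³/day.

Convert K: 0.00934 cm/s × 864 = 8.070 m/day.
Cross-sectional area A = 1150 × 34.3 = 39445 m².
Hydraulic gradient i = 0.00207.
Darcy's law: Q = K · A · i = 8.070 × 39445 × 0.002070 = 658.9 m³/day.

659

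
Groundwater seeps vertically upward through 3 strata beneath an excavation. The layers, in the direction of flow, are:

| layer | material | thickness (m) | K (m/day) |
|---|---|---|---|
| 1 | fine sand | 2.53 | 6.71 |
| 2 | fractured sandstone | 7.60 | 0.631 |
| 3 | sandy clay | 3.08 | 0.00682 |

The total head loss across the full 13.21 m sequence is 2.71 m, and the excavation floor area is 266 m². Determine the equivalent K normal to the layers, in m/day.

Flow is perpendicular to layering, so the layers act in series and the equivalent K is the thickness-weighted harmonic mean.
Total thickness L = 2.53 + 7.60 + 3.08 = 13.21 m.
Σ(b_i/K_i) = 2.53/6.71 + 7.60/0.631 + 3.08/0.00682 = 464.0 d.
K_eq = L / Σ(b_i/K_i) = 13.21 / 464.0 = 0.02847 m/day.

0.0285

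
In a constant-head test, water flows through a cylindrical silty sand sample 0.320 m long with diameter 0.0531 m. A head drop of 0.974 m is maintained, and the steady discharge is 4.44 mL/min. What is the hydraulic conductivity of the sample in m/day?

0.949

Cross-sectional area A = π·(d/2)² = π × (0.0531/2)² = 0.002215 m².
Convert discharge: 4.44 mL/min = 7.400e-08 m³/s.
Darcy's law rearranged: K = Q·L / (A·Δh) = 7.400e-08 × 0.320 / (0.002215 × 0.974) = 1.098e-05 m/s = 0.9485 m/day.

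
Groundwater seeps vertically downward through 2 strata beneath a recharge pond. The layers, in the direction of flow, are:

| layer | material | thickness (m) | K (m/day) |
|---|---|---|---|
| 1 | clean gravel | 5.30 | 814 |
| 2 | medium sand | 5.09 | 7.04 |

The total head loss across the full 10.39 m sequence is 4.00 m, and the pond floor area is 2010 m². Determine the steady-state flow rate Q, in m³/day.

11000

Flow is perpendicular to layering, so the layers act in series and the equivalent K is the thickness-weighted harmonic mean.
Total thickness L = 5.30 + 5.09 = 10.39 m.
Σ(b_i/K_i) = 5.30/814 + 5.09/7.04 = 0.7295 d.
K_eq = L / Σ(b_i/K_i) = 10.39 / 0.7295 = 14.24 m/day.
Q = K_eq · A · (Δh/L) = 14.24 × 2010 × (4.00/10.39) = 11021 m³/day.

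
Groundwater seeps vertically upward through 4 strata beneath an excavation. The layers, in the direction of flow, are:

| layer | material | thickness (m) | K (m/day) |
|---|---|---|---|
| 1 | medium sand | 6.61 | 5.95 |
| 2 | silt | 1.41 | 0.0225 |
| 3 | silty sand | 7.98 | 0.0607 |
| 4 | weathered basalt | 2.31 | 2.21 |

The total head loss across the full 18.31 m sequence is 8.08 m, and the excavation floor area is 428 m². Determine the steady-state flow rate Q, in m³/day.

17.6

Flow is perpendicular to layering, so the layers act in series and the equivalent K is the thickness-weighted harmonic mean.
Total thickness L = 6.61 + 1.41 + 7.98 + 2.31 = 18.31 m.
Σ(b_i/K_i) = 6.61/5.95 + 1.41/0.0225 + 7.98/0.0607 + 2.31/2.21 = 196.3 d.
K_eq = L / Σ(b_i/K_i) = 18.31 / 196.3 = 0.09328 m/day.
Q = K_eq · A · (Δh/L) = 0.09328 × 428 × (8.08/18.31) = 17.62 m³/day.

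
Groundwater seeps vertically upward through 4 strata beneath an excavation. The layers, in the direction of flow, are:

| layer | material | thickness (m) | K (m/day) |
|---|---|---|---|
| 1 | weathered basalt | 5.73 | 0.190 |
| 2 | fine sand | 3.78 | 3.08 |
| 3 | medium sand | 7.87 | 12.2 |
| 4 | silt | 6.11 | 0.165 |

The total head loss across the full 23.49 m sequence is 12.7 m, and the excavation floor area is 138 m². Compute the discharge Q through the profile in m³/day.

Flow is perpendicular to layering, so the layers act in series and the equivalent K is the thickness-weighted harmonic mean.
Total thickness L = 5.73 + 3.78 + 7.87 + 6.11 = 23.49 m.
Σ(b_i/K_i) = 5.73/0.190 + 3.78/3.08 + 7.87/12.2 + 6.11/0.165 = 69.06 d.
K_eq = L / Σ(b_i/K_i) = 23.49 / 69.06 = 0.3401 m/day.
Q = K_eq · A · (Δh/L) = 0.3401 × 138 × (12.7/23.49) = 25.38 m³/day.

25.4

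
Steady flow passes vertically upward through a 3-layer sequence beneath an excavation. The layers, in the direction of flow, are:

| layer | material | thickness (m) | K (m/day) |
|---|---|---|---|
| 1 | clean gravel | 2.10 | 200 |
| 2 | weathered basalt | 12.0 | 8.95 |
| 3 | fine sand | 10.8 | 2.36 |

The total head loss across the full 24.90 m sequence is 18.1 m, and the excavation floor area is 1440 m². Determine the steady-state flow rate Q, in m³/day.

Flow is perpendicular to layering, so the layers act in series and the equivalent K is the thickness-weighted harmonic mean.
Total thickness L = 2.10 + 12.0 + 10.8 = 24.90 m.
Σ(b_i/K_i) = 2.10/200 + 12.0/8.95 + 10.8/2.36 = 5.928 d.
K_eq = L / Σ(b_i/K_i) = 24.90 / 5.928 = 4.201 m/day.
Q = K_eq · A · (Δh/L) = 4.201 × 1440 × (18.1/24.90) = 4397 m³/day.

4400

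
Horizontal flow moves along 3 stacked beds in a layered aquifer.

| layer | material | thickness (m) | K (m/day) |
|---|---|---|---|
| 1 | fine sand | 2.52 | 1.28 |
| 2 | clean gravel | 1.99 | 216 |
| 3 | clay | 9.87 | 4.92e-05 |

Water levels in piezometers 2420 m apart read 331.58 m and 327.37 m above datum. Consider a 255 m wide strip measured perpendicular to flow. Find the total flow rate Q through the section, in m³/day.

Flow is parallel to layering, so each bed carries its own Darcy discharge and the transmissivities add.
Σ(K_i·b_i) = 1.28×2.52 + 216×1.99 + 4.92e-05×9.87 = 433.1 m²/day.
Hydraulic gradient i = (331.58 − 327.37) / 2420 = 4.21 / 2420 = 0.001740.
Q = Σ(K_i·b_i) · W · i = 433.1 × 255 × 0.001740 = 192.1 m³/day.

192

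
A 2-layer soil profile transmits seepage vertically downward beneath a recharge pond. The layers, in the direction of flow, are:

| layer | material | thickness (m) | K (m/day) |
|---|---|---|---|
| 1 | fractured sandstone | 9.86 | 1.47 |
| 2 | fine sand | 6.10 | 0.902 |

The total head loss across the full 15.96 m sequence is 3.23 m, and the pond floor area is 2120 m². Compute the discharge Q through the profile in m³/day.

Flow is perpendicular to layering, so the layers act in series and the equivalent K is the thickness-weighted harmonic mean.
Total thickness L = 9.86 + 6.10 = 15.96 m.
Σ(b_i/K_i) = 9.86/1.47 + 6.10/0.902 = 13.47 d.
K_eq = L / Σ(b_i/K_i) = 15.96 / 13.47 = 1.185 m/day.
Q = K_eq · A · (Δh/L) = 1.185 × 2120 × (3.23/15.96) = 508.4 m³/day.

508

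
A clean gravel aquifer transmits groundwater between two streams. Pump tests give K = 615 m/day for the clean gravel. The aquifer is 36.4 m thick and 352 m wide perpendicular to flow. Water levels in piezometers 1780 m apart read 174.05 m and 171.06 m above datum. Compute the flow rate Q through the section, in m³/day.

Cross-sectional area A = 352 × 36.4 = 12813 m².
Hydraulic gradient i = (174.05 − 171.06) / 1780 = 2.99 / 1780 = 0.001680.
Darcy's law: Q = K · A · i = 615.0 × 12813 × 0.001680 = 13236 m³/day.

13200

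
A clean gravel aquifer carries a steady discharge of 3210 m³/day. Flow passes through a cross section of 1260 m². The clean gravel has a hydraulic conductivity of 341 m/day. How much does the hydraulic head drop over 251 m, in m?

From Q = K·A·i, i = Q / (K·A) = 3210 / (341.0 × 1260) = 0.007471.
Head loss Δh = i · L = 0.007471 × 251 = 1.875 m.

1.88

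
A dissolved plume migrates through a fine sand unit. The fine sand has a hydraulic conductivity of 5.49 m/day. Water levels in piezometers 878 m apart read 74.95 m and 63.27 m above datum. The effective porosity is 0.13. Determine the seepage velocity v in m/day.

Hydraulic gradient i = (74.95 − 63.27) / 878 = 11.68 / 878 = 0.01330.
Darcy flux q = K · i = 5.490 × 0.01330 = 0.07303 m/day.
Seepage velocity v = q / n_e = 0.07303 / 0.13 = 0.5618 m/day.

0.562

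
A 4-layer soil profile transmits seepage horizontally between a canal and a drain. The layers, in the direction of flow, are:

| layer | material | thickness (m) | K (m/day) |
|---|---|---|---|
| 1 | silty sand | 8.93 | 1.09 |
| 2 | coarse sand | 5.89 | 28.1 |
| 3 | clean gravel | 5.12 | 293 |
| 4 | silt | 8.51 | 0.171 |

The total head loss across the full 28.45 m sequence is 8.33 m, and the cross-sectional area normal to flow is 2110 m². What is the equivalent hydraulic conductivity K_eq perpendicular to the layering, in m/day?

0.489

Flow is perpendicular to layering, so the layers act in series and the equivalent K is the thickness-weighted harmonic mean.
Total thickness L = 8.93 + 5.89 + 5.12 + 8.51 = 28.45 m.
Σ(b_i/K_i) = 8.93/1.09 + 5.89/28.1 + 5.12/293 + 8.51/0.171 = 58.19 d.
K_eq = L / Σ(b_i/K_i) = 28.45 / 58.19 = 0.4890 m/day.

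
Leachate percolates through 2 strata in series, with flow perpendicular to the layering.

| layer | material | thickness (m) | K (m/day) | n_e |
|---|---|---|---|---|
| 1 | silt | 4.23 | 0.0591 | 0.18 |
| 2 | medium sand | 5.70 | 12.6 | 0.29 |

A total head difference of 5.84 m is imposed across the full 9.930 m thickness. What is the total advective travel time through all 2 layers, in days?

With flow normal to the layers, continuity requires the same specific discharge q through every layer.
Σ(b_i/K_i) = 4.23/0.0591 + 5.70/12.6 = 72.03 d.
q = Δh / Σ(b_i/K_i) = 5.84 / 72.03 = 0.08108 m/day.
In each layer the seepage velocity is v_i = q/n_i, so the layer transit time is t_i = b_i·n_i / q:
  layer 1 (silt): t_1 = 4.23 × 0.18 / 0.08108 = 9.391 d
  layer 2 (medium sand): t_2 = 5.70 × 0.29 / 0.08108 = 20.39 d
Total t = Σ t_i = 29.78 days.

29.8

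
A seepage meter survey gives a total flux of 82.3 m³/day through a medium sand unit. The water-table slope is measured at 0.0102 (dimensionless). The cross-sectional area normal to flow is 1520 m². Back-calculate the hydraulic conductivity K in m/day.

Hydraulic gradient i = 0.0102.
From Q = K·A·i, K = Q / (A·i) = 82.3 / (1520 × 0.01020) = 5.308 m/day.

5.31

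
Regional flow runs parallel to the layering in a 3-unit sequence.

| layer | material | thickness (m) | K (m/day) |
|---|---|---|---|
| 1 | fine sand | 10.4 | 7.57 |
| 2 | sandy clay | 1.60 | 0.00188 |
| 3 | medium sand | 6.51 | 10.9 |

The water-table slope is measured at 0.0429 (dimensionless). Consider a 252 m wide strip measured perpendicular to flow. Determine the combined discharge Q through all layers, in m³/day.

1620

Flow is parallel to layering, so each bed carries its own Darcy discharge and the transmissivities add.
Σ(K_i·b_i) = 7.57×10.4 + 0.00188×1.60 + 10.9×6.51 = 149.7 m²/day.
Hydraulic gradient i = 0.0429.
Q = Σ(K_i·b_i) · W · i = 149.7 × 252 × 0.04290 = 1618 m³/day.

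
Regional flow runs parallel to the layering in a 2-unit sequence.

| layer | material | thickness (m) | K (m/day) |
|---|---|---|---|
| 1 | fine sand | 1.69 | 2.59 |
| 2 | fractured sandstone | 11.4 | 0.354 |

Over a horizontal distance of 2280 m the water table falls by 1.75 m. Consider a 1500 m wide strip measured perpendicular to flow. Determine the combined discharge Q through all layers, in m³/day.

9.69

Flow is parallel to layering, so each bed carries its own Darcy discharge and the transmissivities add.
Σ(K_i·b_i) = 2.59×1.69 + 0.354×11.4 = 8.413 m²/day.
Hydraulic gradient i = Δh / L = 1.75 / 2280 = 0.0007675.
Q = Σ(K_i·b_i) · W · i = 8.413 × 1500 × 0.0007675 = 9.686 m³/day.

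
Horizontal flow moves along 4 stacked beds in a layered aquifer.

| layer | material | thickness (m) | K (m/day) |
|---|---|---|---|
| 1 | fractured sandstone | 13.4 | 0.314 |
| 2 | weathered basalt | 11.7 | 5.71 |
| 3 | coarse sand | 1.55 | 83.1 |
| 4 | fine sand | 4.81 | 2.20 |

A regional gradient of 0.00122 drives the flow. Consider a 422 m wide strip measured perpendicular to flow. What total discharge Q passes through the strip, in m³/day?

Flow is parallel to layering, so each bed carries its own Darcy discharge and the transmissivities add.
Σ(K_i·b_i) = 0.314×13.4 + 5.71×11.7 + 83.1×1.55 + 2.20×4.81 = 210.4 m²/day.
Hydraulic gradient i = 0.00122.
Q = Σ(K_i·b_i) · W · i = 210.4 × 422 × 0.001220 = 108.3 m³/day.

108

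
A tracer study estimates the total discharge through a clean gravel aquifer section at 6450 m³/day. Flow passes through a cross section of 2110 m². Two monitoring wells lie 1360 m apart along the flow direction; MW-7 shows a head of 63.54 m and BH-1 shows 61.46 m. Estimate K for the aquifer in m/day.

Hydraulic gradient i = (63.54 − 61.46) / 1360 = 2.08 / 1360 = 0.001529.
From Q = K·A·i, K = Q / (A·i) = 6450 / (2110 × 0.001529) = 1999 m/day.

2000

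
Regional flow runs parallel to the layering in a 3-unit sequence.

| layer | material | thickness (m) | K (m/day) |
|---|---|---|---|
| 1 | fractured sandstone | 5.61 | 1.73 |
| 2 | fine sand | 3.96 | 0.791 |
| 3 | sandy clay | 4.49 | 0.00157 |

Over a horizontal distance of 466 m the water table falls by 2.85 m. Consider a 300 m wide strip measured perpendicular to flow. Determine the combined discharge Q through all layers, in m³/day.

Flow is parallel to layering, so each bed carries its own Darcy discharge and the transmissivities add.
Σ(K_i·b_i) = 1.73×5.61 + 0.791×3.96 + 0.00157×4.49 = 12.84 m²/day.
Hydraulic gradient i = Δh / L = 2.85 / 466 = 0.006116.
Q = Σ(K_i·b_i) · W · i = 12.84 × 300 × 0.006116 = 23.57 m³/day.

23.6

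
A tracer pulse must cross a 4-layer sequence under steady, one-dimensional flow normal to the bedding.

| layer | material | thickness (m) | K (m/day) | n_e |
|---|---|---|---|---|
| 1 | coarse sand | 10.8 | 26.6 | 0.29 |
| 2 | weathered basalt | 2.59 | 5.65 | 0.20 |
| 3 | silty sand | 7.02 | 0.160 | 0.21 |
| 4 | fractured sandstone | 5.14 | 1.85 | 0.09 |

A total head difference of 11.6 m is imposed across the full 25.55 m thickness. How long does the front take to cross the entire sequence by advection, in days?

22.9

With flow normal to the layers, continuity requires the same specific discharge q through every layer.
Σ(b_i/K_i) = 10.8/26.6 + 2.59/5.65 + 7.02/0.160 + 5.14/1.85 = 47.52 d.
q = Δh / Σ(b_i/K_i) = 11.6 / 47.52 = 0.2441 m/day.
In each layer the seepage velocity is v_i = q/n_i, so the layer transit time is t_i = b_i·n_i / q:
  layer 1 (coarse sand): t_1 = 10.8 × 0.29 / 0.2441 = 12.83 d
  layer 2 (weathered basalt): t_2 = 2.59 × 0.20 / 0.2441 = 2.122 d
  layer 3 (silty sand): t_3 = 7.02 × 0.21 / 0.2441 = 6.039 d
  layer 4 (fractured sandstone): t_4 = 5.14 × 0.09 / 0.2441 = 1.895 d
Total t = Σ t_i = 22.89 days.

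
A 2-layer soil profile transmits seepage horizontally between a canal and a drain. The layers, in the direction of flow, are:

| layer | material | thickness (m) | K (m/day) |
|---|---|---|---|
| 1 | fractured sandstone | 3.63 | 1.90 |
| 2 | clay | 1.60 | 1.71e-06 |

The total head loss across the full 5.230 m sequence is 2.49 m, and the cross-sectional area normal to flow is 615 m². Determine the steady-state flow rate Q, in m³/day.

0.00164

Flow is perpendicular to layering, so the layers act in series and the equivalent K is the thickness-weighted harmonic mean.
Total thickness L = 3.63 + 1.60 = 5.230 m.
Σ(b_i/K_i) = 3.63/1.90 + 1.60/1.71e-06 = 9.357e+05 d.
K_eq = L / Σ(b_i/K_i) = 5.230 / 9.357e+05 = 5.590e-06 m/day.
Q = K_eq · A · (Δh/L) = 5.590e-06 × 615 × (2.49/5.230) = 0.001637 m³/day.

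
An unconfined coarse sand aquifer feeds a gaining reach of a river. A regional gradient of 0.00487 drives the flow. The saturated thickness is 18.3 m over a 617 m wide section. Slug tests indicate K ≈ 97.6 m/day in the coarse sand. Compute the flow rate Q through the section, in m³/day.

5370

Cross-sectional area A = 617 × 18.3 = 11291 m².
Hydraulic gradient i = 0.00487.
Darcy's law: Q = K · A · i = 97.60 × 11291 × 0.004870 = 5367 m³/day.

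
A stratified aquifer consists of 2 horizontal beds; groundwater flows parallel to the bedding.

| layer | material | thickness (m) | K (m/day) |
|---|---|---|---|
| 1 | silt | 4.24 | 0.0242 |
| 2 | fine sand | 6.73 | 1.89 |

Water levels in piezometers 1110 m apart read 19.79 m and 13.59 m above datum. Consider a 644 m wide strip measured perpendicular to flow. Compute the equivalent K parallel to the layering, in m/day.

1.17

Flow is parallel to layering, so each bed carries its own Darcy discharge and the transmissivities add.
Σ(K_i·b_i) = 0.0242×4.24 + 1.89×6.73 = 12.82 m²/day.
Total thickness b = 10.97 m, so K_eq = Σ(K_i·b_i)/b = 1.169 m/day.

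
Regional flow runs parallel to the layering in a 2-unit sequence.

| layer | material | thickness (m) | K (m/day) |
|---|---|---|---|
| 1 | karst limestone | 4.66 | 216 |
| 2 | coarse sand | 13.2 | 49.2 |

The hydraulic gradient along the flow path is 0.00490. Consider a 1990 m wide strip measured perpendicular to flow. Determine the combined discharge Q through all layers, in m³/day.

16100

Flow is parallel to layering, so each bed carries its own Darcy discharge and the transmissivities add.
Σ(K_i·b_i) = 216×4.66 + 49.2×13.2 = 1656 m²/day.
Hydraulic gradient i = 0.00490.
Q = Σ(K_i·b_i) · W · i = 1656 × 1990 × 0.004900 = 16148 m³/day.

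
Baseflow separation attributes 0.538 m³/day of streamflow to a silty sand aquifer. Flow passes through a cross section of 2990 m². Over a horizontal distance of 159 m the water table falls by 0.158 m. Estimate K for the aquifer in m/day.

Hydraulic gradient i = Δh / L = 0.158 / 159 = 0.0009937.
From Q = K·A·i, K = Q / (A·i) = 0.538 / (2990 × 0.0009937) = 0.1811 m/day.

0.181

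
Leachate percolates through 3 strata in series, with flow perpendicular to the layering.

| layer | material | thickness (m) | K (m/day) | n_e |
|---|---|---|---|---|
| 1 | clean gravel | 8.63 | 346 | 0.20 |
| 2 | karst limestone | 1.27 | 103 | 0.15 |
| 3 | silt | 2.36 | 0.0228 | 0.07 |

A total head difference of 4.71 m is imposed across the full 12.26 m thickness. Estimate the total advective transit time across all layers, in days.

With flow normal to the layers, continuity requires the same specific discharge q through every layer.
Σ(b_i/K_i) = 8.63/346 + 1.27/103 + 2.36/0.0228 = 103.5 d.
q = Δh / Σ(b_i/K_i) = 4.71 / 103.5 = 0.04549 m/day.
In each layer the seepage velocity is v_i = q/n_i, so the layer transit time is t_i = b_i·n_i / q:
  layer 1 (clean gravel): t_1 = 8.63 × 0.20 / 0.04549 = 37.94 d
  layer 2 (karst limestone): t_2 = 1.27 × 0.15 / 0.04549 = 4.188 d
  layer 3 (silt): t_3 = 2.36 × 0.07 / 0.04549 = 3.632 d
Total t = Σ t_i = 45.76 days.

45.8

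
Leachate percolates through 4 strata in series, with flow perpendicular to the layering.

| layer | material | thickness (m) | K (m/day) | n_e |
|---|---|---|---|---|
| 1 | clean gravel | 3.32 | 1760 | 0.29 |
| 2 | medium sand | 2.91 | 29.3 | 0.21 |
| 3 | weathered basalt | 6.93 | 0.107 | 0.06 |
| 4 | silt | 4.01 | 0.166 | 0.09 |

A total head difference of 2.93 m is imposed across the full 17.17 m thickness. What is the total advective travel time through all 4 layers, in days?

With flow normal to the layers, continuity requires the same specific discharge q through every layer.
Σ(b_i/K_i) = 3.32/1760 + 2.91/29.3 + 6.93/0.107 + 4.01/0.166 = 89.02 d.
q = Δh / Σ(b_i/K_i) = 2.93 / 89.02 = 0.03291 m/day.
In each layer the seepage velocity is v_i = q/n_i, so the layer transit time is t_i = b_i·n_i / q:
  layer 1 (clean gravel): t_1 = 3.32 × 0.29 / 0.03291 = 29.25 d
  layer 2 (medium sand): t_2 = 2.91 × 0.21 / 0.03291 = 18.57 d
  layer 3 (weathered basalt): t_3 = 6.93 × 0.06 / 0.03291 = 12.63 d
  layer 4 (silt): t_4 = 4.01 × 0.09 / 0.03291 = 10.97 d
Total t = Σ t_i = 71.42 days.

71.4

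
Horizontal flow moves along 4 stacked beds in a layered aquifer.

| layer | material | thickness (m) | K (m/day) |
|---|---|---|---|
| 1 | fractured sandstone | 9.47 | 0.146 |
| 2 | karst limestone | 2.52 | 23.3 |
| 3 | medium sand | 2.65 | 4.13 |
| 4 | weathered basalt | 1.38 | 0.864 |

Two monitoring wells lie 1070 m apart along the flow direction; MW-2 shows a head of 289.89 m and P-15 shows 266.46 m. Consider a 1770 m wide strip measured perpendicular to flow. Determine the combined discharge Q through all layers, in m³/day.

Flow is parallel to layering, so each bed carries its own Darcy discharge and the transmissivities add.
Σ(K_i·b_i) = 0.146×9.47 + 23.3×2.52 + 4.13×2.65 + 0.864×1.38 = 72.24 m²/day.
Hydraulic gradient i = (289.89 − 266.46) / 1070 = 23.43 / 1070 = 0.02190.
Q = Σ(K_i·b_i) · W · i = 72.24 × 1770 × 0.02190 = 2800 m³/day.

2800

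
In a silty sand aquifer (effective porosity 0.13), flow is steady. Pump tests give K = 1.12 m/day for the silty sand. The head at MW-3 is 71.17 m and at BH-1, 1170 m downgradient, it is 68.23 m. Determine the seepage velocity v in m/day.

Hydraulic gradient i = (71.17 − 68.23) / 1170 = 2.94 / 1170 = 0.002513.
Darcy flux q = K · i = 1.120 × 0.002513 = 0.002814 m/day.
Seepage velocity v = q / n_e = 0.002814 / 0.13 = 0.02165 m/day.

0.0216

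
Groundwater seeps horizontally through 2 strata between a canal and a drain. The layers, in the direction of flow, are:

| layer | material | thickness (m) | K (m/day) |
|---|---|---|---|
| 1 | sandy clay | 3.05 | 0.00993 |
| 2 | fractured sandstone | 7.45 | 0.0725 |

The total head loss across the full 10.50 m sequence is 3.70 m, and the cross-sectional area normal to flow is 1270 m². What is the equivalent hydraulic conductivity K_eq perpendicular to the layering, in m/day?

Flow is perpendicular to layering, so the layers act in series and the equivalent K is the thickness-weighted harmonic mean.
Total thickness L = 3.05 + 7.45 = 10.50 m.
Σ(b_i/K_i) = 3.05/0.00993 + 7.45/0.0725 = 409.9 d.
K_eq = L / Σ(b_i/K_i) = 10.50 / 409.9 = 0.02562 m/day.

0.0256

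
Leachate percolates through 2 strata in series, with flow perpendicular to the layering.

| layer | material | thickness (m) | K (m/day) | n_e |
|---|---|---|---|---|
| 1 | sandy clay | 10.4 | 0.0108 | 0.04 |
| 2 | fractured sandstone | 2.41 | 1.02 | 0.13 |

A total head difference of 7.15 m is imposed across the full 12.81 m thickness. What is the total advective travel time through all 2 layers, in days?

98.5

With flow normal to the layers, continuity requires the same specific discharge q through every layer.
Σ(b_i/K_i) = 10.4/0.0108 + 2.41/1.02 = 965.3 d.
q = Δh / Σ(b_i/K_i) = 7.15 / 965.3 = 0.007407 m/day.
In each layer the seepage velocity is v_i = q/n_i, so the layer transit time is t_i = b_i·n_i / q:
  layer 1 (sandy clay): t_1 = 10.4 × 0.04 / 0.007407 = 56.16 d
  layer 2 (fractured sandstone): t_2 = 2.41 × 0.13 / 0.007407 = 42.30 d
Total t = Σ t_i = 98.46 days.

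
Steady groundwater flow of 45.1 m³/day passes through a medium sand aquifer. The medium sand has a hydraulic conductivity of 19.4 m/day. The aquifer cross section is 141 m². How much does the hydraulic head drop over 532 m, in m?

8.77

From Q = K·A·i, i = Q / (K·A) = 45.1 / (19.40 × 141.0) = 0.01649.
Head loss Δh = i · L = 0.01649 × 532 = 8.771 m.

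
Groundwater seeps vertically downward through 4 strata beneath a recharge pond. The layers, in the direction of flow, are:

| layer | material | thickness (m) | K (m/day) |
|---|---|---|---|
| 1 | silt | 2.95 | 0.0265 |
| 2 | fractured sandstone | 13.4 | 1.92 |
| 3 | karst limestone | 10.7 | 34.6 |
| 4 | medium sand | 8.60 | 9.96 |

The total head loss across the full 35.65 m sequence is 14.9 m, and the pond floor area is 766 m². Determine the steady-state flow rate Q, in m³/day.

95.5

Flow is perpendicular to layering, so the layers act in series and the equivalent K is the thickness-weighted harmonic mean.
Total thickness L = 2.95 + 13.4 + 10.7 + 8.60 = 35.65 m.
Σ(b_i/K_i) = 2.95/0.0265 + 13.4/1.92 + 10.7/34.6 + 8.60/9.96 = 119.5 d.
K_eq = L / Σ(b_i/K_i) = 35.65 / 119.5 = 0.2984 m/day.
Q = K_eq · A · (Δh/L) = 0.2984 × 766 × (14.9/35.65) = 95.53 m³/day.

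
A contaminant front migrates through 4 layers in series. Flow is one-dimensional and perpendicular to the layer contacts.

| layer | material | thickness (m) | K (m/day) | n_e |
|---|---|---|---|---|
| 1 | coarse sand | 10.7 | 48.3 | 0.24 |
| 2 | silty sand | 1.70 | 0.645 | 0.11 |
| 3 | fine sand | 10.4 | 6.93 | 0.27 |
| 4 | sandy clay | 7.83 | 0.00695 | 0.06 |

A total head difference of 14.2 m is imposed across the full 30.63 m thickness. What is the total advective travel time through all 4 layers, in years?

1.32

With flow normal to the layers, continuity requires the same specific discharge q through every layer.
Σ(b_i/K_i) = 10.7/48.3 + 1.70/0.645 + 10.4/6.93 + 7.83/0.00695 = 1131 d.
q = Δh / Σ(b_i/K_i) = 14.2 / 1131 = 0.01256 m/day.
In each layer the seepage velocity is v_i = q/n_i, so the layer transit time is t_i = b_i·n_i / q:
  layer 1 (coarse sand): t_1 = 10.7 × 0.24 / 0.01256 = 204.5 d
  layer 2 (silty sand): t_2 = 1.70 × 0.11 / 0.01256 = 14.89 d
  layer 3 (fine sand): t_3 = 10.4 × 0.27 / 0.01256 = 223.6 d
  layer 4 (sandy clay): t_4 = 7.83 × 0.06 / 0.01256 = 37.42 d
Total t = Σ t_i = 480.5 days = 1.316 years.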